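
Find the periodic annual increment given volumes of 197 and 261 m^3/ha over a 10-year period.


PAI = (V2 - V1) / period = (261 - 197) / 10 = 64 / 10 = 6.40 m^3/ha/yr

6.40 m^3/ha/yr


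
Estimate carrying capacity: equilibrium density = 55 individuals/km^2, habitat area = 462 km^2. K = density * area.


K = 55 * 462 = 25410 individuals

25410 individuals


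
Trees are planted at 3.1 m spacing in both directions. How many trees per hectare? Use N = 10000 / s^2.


N = 10000 / 3.1^2 = 10000 / 9.61 = 1040.58 ≈ 1041 trees/ha

1041 trees/ha


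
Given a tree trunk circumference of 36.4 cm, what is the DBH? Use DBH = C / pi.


DBH = C / pi = 36.4 / 3.141593 = 11.5865 ≈ 11.59 cm

11.59 cm


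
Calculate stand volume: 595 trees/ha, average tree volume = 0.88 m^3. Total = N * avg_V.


V_stand = 595 * 0.88 = 523.6 m^3/ha

523.6 m^3/ha


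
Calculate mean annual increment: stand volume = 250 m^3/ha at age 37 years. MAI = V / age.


MAI = 250 / 37 = 6.7568 ≈ 6.76 m^3/ha/yr

6.76 m^3/ha/yr


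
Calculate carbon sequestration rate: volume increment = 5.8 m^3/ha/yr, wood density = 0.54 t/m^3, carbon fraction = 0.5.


C = 5.8 * 0.54 * 0.5 = 1.566 ≈ 1.57 t C/ha/yr

1.57 t C/ha/yr


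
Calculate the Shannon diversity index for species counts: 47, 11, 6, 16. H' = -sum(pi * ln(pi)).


Total N = 47 + 11 + 6 + 16 = 80
Per-species terms:
  p = 47/80 = 0.587500; ln(p) = -0.531879; p*ln(p) = 0.587500 * (-0.531879) = -0.312479
  p = 11/80 = 0.137500; ln(p) = -1.984131; p*ln(p) = 0.137500 * (-1.984131) = -0.272818
  p = 6/80 = 0.075000; ln(p) = -2.590267; p*ln(p) = 0.075000 * (-2.590267) = -0.194270
  p = 16/80 = 0.200000; ln(p) = -1.609438; p*ln(p) = 0.200000 * (-1.609438) = -0.321888
sum(p*ln(p)) = (-0.312479) + (-0.272818) + (-0.194270) + (-0.321888) = -1.101455
H' = -(-1.101455) = 1.101455 ≈ 1.1015

1.1015


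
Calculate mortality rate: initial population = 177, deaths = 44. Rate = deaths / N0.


Mortality rate = 44 / 177 = 0.248588 ≈ 0.2486

0.2486


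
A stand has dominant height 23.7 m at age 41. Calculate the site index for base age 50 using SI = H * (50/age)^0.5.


50/41 = 1.21951
(1.21951)^0.5 = 1.10431
SI = 23.7 * 1.10431 = 26.1721 ≈ 26.2 m

26.2 m


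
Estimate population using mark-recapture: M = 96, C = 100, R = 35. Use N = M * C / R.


N = M * C / R = 96 * 100 / 35 = 9600 / 35 = 274.29 ≈ 274

274 individuals


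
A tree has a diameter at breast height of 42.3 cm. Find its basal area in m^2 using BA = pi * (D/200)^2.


D/200 = 42.3/200 = 0.2115 m
(D/200)^2 = 0.2115^2 = 0.04473225
BA = 3.141593 * 0.04473225 = 0.140531 ≈ 0.1405 m^2

0.1405 m^2


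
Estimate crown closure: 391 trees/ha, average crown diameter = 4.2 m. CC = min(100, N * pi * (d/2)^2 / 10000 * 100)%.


(d/2)^2 = (4.2/2)^2 = 2.1^2 = 4.41
Crown area = 3.141593 * 4.41 = 13.8544 m^2
N * area / 10000 * 100 = 391 * 13.8544 / 10000 * 100 = 54.1707
CC = min(100, 54.1707) = 54.1707 ≈ 54.2%

54.2%


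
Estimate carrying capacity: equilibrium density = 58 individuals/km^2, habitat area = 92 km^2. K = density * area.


K = 58 * 92 = 5336 individuals

5336 individuals


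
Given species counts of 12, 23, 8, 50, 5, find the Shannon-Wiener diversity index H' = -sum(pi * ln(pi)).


Total N = 12 + 23 + 8 + 50 + 5 = 98
Per-species terms:
  p = 12/98 = 0.122449; ln(p) = -2.100061; p*ln(p) = 0.122449 * (-2.100061) = -0.257150
  p = 23/98 = 0.234694; ln(p) = -1.449473; p*ln(p) = 0.234694 * (-1.449473) = -0.340183
  p = 8/98 = 0.081633; ln(p) = -2.505522; p*ln(p) = 0.081633 * (-2.505522) = -0.204533
  p = 50/98 = 0.510204; ln(p) = -0.672945; p*ln(p) = 0.510204 * (-0.672945) = -0.343339
  p = 5/98 = 0.051020; ln(p) = -2.975538; p*ln(p) = 0.051020 * (-2.975538) = -0.151812
sum(p*ln(p)) = (-0.257150) + (-0.340183) + (-0.204533) + (-0.343339) + (-0.151812) = -1.297017
H' = -(-1.297017) = 1.297017 ≈ 1.2970

1.2970


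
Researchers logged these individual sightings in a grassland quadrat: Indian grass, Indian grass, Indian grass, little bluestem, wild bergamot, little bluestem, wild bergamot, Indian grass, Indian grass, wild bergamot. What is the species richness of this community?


Total individuals logged = 10
Distinct species (count of individuals): Indian grass (5), little bluestem (2), wild bergamot (3)
Species richness = number of distinct species = 3

3


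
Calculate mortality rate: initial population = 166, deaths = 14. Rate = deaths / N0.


Mortality rate = 14 / 166 = 0.084337 ≈ 0.0843

0.0843


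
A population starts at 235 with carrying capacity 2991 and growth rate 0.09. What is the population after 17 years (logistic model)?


(K - N0)/N0 = (2991 - 235)/235 = 2756/235 = 11.7277
r*t = 0.09 * 17 = 1.53; exp(-1.53) = 0.216536
11.7277 * 0.216536 = 2.53947
1 + 2.53947 = 3.53947
N = 2991 / 3.53947 = 845.042 ≈ 845

845


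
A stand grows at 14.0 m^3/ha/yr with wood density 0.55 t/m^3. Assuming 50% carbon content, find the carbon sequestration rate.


C = 14.0 * 0.55 * 0.5 = 3.85 t C/ha/yr

3.85 t C/ha/yr


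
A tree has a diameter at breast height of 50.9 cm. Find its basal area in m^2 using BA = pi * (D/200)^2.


D/200 = 50.9/200 = 0.2545 m
(D/200)^2 = 0.2545^2 = 0.06477025
BA = 3.141593 * 0.06477025 = 0.203482 ≈ 0.2035 m^2

0.2035 m^2


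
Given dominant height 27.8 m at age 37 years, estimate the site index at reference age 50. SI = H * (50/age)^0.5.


50/37 = 1.35135
(1.35135)^0.5 = 1.16248
SI = 27.8 * 1.16248 = 32.3169 ≈ 32.3 m

32.3 m


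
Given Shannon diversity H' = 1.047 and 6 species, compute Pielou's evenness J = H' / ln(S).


ln(6) = 1.79176
J = H' / ln(S) = 1.047 / 1.79176 = 0.584342 ≈ 0.5843

0.5843


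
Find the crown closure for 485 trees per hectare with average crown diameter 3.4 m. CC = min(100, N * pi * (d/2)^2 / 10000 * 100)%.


(d/2)^2 = (3.4/2)^2 = 1.7^2 = 2.89
Crown area = 3.141593 * 2.89 = 9.07920 m^2
N * area / 10000 * 100 = 485 * 9.07920 / 10000 * 100 = 44.0341
CC = min(100, 44.0341) = 44.0341 ≈ 44.0%

44.0%


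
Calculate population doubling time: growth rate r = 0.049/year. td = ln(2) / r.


td = ln(2) / 0.049 = 0.693147 / 0.049 = 14.1459 ≈ 14.1 years

14.1 years


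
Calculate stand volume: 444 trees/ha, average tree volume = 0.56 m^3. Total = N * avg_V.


V_stand = 444 * 0.56 = 248.64 ≈ 248.6 m^3/ha

248.6 m^3/ha


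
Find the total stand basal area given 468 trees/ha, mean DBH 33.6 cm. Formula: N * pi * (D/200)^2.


(D/200)^2 = (33.6/200)^2 = 0.168^2 = 0.028224
Individual BA = 3.141593 * 0.028224 = 0.0886683 m^2
Stand BA = 468 * 0.0886683 = 41.4968 ≈ 41.50 m^2/ha

41.50 m^2/ha


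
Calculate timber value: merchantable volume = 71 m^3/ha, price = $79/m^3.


Value = 71 * 79 = $5609/ha

$5609/ha


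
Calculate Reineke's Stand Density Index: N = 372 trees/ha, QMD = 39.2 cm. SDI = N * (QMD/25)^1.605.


QMD/25 = 39.2/25 = 1.568
(1.568)^1.605 = exp(1.605 * ln(1.568)) = exp(1.605 * 0.449801) = exp(0.721931) = 2.05840
SDI = 372 * 2.05840 = 765.725 ≈ 766

766


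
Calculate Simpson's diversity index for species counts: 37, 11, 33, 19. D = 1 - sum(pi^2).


Total N = 37 + 11 + 33 + 19 = 100
Per-species terms:
  p = 37/100 = 0.370000; p^2 = 0.370000^2 = 0.136900
  p = 11/100 = 0.110000; p^2 = 0.110000^2 = 0.012100
  p = 33/100 = 0.330000; p^2 = 0.330000^2 = 0.108900
  p = 19/100 = 0.190000; p^2 = 0.190000^2 = 0.036100
sum(p^2) = 0.136900 + 0.012100 + 0.108900 + 0.036100 = 0.294000
D = 1 - 0.294000 = 0.706000 ≈ 0.7060

0.7060


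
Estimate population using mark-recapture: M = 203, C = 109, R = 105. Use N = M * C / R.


N = M * C / R = 203 * 109 / 105 = 22127 / 105 = 210.73 ≈ 211

211 individuals


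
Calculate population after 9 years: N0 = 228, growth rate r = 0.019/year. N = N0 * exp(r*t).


r*t = 0.019 * 9 = 0.171
exp(0.171) = 1.18649
N = 228 * 1.18649 = 270.520 ≈ 271

271


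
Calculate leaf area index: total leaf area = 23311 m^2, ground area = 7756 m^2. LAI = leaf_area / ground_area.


LAI = 23311 / 7756 = 3.0055 ≈ 3.01

3.01


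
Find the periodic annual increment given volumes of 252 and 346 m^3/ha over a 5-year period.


PAI = (V2 - V1) / period = (346 - 252) / 5 = 94 / 5 = 18.80 m^3/ha/yr

18.80 m^3/ha/yr


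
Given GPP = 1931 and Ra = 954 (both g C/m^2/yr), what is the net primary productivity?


NPP = GPP - Ra = 1931 - 954 = 977 g C/m^2/yr

977 g C/m^2/yr


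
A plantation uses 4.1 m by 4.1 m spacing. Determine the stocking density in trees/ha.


N = 10000 / 4.1^2 = 10000 / 16.81 = 594.884 ≈ 595 trees/ha

595 trees/ha


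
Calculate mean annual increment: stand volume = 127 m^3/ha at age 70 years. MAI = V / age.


MAI = 127 / 70 = 1.8143 ≈ 1.81 m^3/ha/yr

1.81 m^3/ha/yr


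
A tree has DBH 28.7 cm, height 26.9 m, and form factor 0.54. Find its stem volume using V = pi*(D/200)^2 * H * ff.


(D/200)^2 = (28.7/200)^2 = 0.1435^2 = 0.02059225
BA = 3.141593 * 0.02059225 = 0.0646925 m^2
V = 0.0646925 * 26.9 * 0.54 = 0.939723 ≈ 0.940 m^3

0.940 m^3


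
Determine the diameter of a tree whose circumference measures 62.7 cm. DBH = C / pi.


DBH = C / pi = 62.7 / 3.141593 = 19.9580 ≈ 19.96 cm

19.96 cm


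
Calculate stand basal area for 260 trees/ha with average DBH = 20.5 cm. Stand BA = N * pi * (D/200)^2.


(D/200)^2 = (20.5/200)^2 = 0.1025^2 = 0.01050625
Individual BA = 3.141593 * 0.01050625 = 0.0330064 m^2
Stand BA = 260 * 0.0330064 = 8.58166 ≈ 8.58 m^2/ha

8.58 m^2/ha


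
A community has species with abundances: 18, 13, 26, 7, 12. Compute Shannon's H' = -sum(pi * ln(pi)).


Total N = 18 + 13 + 26 + 7 + 12 = 76
Per-species terms:
  p = 18/76 = 0.236842; ln(p) = -1.440362; p*ln(p) = 0.236842 * (-1.440362) = -0.341138
  p = 13/76 = 0.171053; ln(p) = -1.765782; p*ln(p) = 0.171053 * (-1.765782) = -0.302042
  p = 26/76 = 0.342105; ln(p) = -1.072638; p*ln(p) = 0.342105 * (-1.072638) = -0.366955
  p = 7/76 = 0.092105; ln(p) = -2.384826; p*ln(p) = 0.092105 * (-2.384826) = -0.219654
  p = 12/76 = 0.157895; ln(p) = -1.845825; p*ln(p) = 0.157895 * (-1.845825) = -0.291447
sum(p*ln(p)) = (-0.341138) + (-0.302042) + (-0.366955) + (-0.219654) + (-0.291447) = -1.521236
H' = -(-1.521236) = 1.521236 ≈ 1.5212

1.5212


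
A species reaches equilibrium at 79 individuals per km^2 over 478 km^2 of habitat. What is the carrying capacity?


K = 79 * 478 = 37762 individuals

37762 individuals


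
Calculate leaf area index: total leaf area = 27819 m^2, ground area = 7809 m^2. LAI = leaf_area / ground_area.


LAI = 27819 / 7809 = 3.5624 ≈ 3.56

3.56


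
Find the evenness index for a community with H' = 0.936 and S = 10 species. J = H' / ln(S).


ln(10) = 2.30259
J = H' / ln(S) = 0.936 / 2.30259 = 0.406499 ≈ 0.4065

0.4065


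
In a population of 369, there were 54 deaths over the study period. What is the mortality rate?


Mortality rate = 54 / 369 = 0.146341 ≈ 0.1463

0.1463


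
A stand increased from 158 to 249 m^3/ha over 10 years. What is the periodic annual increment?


PAI = (V2 - V1) / period = (249 - 158) / 10 = 91 / 10 = 9.10 m^3/ha/yr

9.10 m^3/ha/yr


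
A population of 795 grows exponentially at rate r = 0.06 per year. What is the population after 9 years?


r*t = 0.06 * 9 = 0.54
exp(0.54) = 1.71601
N = 795 * 1.71601 = 1364.23 ≈ 1364

1364


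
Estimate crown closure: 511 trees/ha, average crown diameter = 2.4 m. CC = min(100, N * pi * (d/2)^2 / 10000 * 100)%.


(d/2)^2 = (2.4/2)^2 = 1.2^2 = 1.44
Crown area = 3.141593 * 1.44 = 4.52389 m^2
N * area / 10000 * 100 = 511 * 4.52389 / 10000 * 100 = 23.1171
CC = min(100, 23.1171) = 23.1171 ≈ 23.1%

23.1%


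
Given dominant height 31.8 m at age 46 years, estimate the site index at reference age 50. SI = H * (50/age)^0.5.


50/46 = 1.08696
(1.08696)^0.5 = 1.04257
SI = 31.8 * 1.04257 = 33.1537 ≈ 33.2 m

33.2 m


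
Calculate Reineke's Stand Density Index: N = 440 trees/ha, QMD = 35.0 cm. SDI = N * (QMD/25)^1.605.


QMD/25 = 35.0/25 = 1.4
(1.4)^1.605 = exp(1.605 * ln(1.4)) = exp(1.605 * 0.336472) = exp(0.540038) = 1.71607
SDI = 440 * 1.71607 = 755.071 ≈ 755

755


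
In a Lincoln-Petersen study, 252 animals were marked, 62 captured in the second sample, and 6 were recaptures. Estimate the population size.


N = M * C / R = 252 * 62 / 6 = 15624 / 6 = 2604

2604 individuals


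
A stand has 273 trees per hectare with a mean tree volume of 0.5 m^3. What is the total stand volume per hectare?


V_stand = 273 * 0.5 = 136.5 m^3/ha

136.5 m^3/ha


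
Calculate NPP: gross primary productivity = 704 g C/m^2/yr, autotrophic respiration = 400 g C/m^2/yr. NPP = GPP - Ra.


NPP = GPP - Ra = 704 - 400 = 304 g C/m^2/yr

304 g C/m^2/yr


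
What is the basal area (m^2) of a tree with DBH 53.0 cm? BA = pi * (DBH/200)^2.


D/200 = 53.0/200 = 0.265 m
(D/200)^2 = 0.265^2 = 0.070225
BA = 3.141593 * 0.070225 = 0.220618 ≈ 0.2206 m^2

0.2206 m^2


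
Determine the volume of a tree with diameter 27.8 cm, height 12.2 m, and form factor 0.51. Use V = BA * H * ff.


(D/200)^2 = (27.8/200)^2 = 0.139^2 = 0.019321
BA = 3.141593 * 0.019321 = 0.0606987 m^2
V = 0.0606987 * 12.2 * 0.51 = 0.377667 ≈ 0.378 m^3

0.378 m^3


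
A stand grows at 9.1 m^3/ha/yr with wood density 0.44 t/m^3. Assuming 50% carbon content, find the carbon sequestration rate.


C = 9.1 * 0.44 * 0.5 = 2.002 ≈ 2.00 t C/ha/yr

2.00 t C/ha/yr


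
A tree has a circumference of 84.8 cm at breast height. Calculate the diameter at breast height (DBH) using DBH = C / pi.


DBH = C / pi = 84.8 / 3.141593 = 26.9927 ≈ 26.99 cm

26.99 cm


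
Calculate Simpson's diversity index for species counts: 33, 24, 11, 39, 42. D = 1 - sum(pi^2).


Total N = 33 + 24 + 11 + 39 + 42 = 149
Per-species terms:
  p = 33/149 = 0.221477; p^2 = 0.221477^2 = 0.049052
  p = 24/149 = 0.161074; p^2 = 0.161074^2 = 0.025945
  p = 11/149 = 0.073826; p^2 = 0.073826^2 = 0.005450
  p = 39/149 = 0.261745; p^2 = 0.261745^2 = 0.068510
  p = 42/149 = 0.281879; p^2 = 0.281879^2 = 0.079456
sum(p^2) = 0.049052 + 0.025945 + 0.005450 + 0.068510 + 0.079456 = 0.228413
D = 1 - 0.228413 = 0.771587 ≈ 0.7716

0.7716


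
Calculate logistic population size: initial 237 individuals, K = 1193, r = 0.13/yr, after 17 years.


(K - N0)/N0 = (1193 - 237)/237 = 956/237 = 4.03376
r*t = 0.13 * 17 = 2.21; exp(-2.21) = 0.109701
4.03376 * 0.109701 = 0.442508
1 + 0.442508 = 1.44251
N = 1193 / 1.44251 = 827.031 ≈ 827

827


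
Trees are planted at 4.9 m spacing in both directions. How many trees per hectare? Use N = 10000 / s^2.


N = 10000 / 4.9^2 = 10000 / 24.01 = 416.493 ≈ 416 trees/ha

416 trees/ha


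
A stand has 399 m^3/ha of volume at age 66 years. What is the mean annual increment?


MAI = 399 / 66 = 6.0455 ≈ 6.05 m^3/ha/yr

6.05 m^3/ha/yr


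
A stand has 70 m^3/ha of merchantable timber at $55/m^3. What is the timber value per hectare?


Value = 70 * 55 = $3850/ha

$3850/ha


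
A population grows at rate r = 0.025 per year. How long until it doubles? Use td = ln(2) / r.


td = ln(2) / 0.025 = 0.693147 / 0.025 = 27.7259 ≈ 27.7 years

27.7 years


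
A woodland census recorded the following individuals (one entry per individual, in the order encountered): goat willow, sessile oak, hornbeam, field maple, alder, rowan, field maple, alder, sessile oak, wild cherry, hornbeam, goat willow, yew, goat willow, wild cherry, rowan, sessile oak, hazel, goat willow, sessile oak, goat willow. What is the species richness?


Total individuals logged = 21
Distinct species (count of individuals): goat willow (5), sessile oak (4), hornbeam (2), field maple (2), alder (2), rowan (2), wild cherry (2), yew (1), hazel (1)
Species richness = number of distinct species = 9

9


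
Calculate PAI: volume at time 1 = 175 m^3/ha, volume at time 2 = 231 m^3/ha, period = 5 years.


PAI = (V2 - V1) / period = (231 - 175) / 5 = 56 / 5 = 11.20 m^3/ha/yr

11.20 m^3/ha/yr


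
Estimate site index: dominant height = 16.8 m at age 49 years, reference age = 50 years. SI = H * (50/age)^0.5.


50/49 = 1.02041
(1.02041)^0.5 = 1.01015
SI = 16.8 * 1.01015 = 16.9705 ≈ 17.0 m

17.0 m


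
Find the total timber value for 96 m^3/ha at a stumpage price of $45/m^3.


Value = 96 * 45 = $4320/ha

$4320/ha


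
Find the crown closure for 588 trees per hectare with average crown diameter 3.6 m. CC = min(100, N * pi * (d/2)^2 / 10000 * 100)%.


(d/2)^2 = (3.6/2)^2 = 1.8^2 = 3.24
Crown area = 3.141593 * 3.24 = 10.1788 m^2
N * area / 10000 * 100 = 588 * 10.1788 / 10000 * 100 = 59.8513
CC = min(100, 59.8513) = 59.8513 ≈ 59.9%

59.9%


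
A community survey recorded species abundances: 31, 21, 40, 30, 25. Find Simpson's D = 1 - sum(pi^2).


Total N = 31 + 21 + 40 + 30 + 25 = 147
Per-species terms:
  p = 31/147 = 0.210884; p^2 = 0.210884^2 = 0.044472
  p = 21/147 = 0.142857; p^2 = 0.142857^2 = 0.020408
  p = 40/147 = 0.272109; p^2 = 0.272109^2 = 0.074043
  p = 30/147 = 0.204082; p^2 = 0.204082^2 = 0.041649
  p = 25/147 = 0.170068; p^2 = 0.170068^2 = 0.028923
sum(p^2) = 0.044472 + 0.020408 + 0.074043 + 0.041649 + 0.028923 = 0.209495
D = 1 - 0.209495 = 0.790505 ≈ 0.7905

0.7905


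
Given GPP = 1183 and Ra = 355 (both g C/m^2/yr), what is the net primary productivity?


NPP = GPP - Ra = 1183 - 355 = 828 g C/m^2/yr

828 g C/m^2/yr


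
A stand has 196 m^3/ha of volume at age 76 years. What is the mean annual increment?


MAI = 196 / 76 = 2.5789 ≈ 2.58 m^3/ha/yr

2.58 m^3/ha/yr


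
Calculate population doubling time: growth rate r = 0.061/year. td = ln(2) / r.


td = ln(2) / 0.061 = 0.693147 / 0.061 = 11.3631 ≈ 11.4 years

11.4 years


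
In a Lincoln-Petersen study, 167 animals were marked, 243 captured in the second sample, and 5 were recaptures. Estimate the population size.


N = M * C / R = 167 * 243 / 5 = 40581 / 5 = 8116.20 ≈ 8116

8116 individuals


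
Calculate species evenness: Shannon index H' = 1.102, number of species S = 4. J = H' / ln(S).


ln(4) = 1.38629
J = H' / ln(S) = 1.102 / 1.38629 = 0.794927 ≈ 0.7949

0.7949


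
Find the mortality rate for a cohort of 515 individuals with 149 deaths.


Mortality rate = 149 / 515 = 0.289320 ≈ 0.2893

0.2893


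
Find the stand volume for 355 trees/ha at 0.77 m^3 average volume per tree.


V_stand = 355 * 0.77 = 273.35 ≈ 273.4 m^3/ha

273.4 m^3/ha


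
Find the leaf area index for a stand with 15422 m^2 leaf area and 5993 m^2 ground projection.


LAI = 15422 / 5993 = 2.5733 ≈ 2.57

2.57


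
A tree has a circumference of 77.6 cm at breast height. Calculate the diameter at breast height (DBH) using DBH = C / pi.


DBH = C / pi = 77.6 / 3.141593 = 24.7008 ≈ 24.70 cm

24.70 cm


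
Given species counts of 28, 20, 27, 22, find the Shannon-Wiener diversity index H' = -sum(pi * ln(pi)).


Total N = 28 + 20 + 27 + 22 = 97
Per-species terms:
  p = 28/97 = 0.288660; ln(p) = -1.242506; p*ln(p) = 0.288660 * (-1.242506) = -0.358662
  p = 20/97 = 0.206186; ln(p) = -1.578977; p*ln(p) = 0.206186 * (-1.578977) = -0.325563
  p = 27/97 = 0.278351; ln(p) = -1.278872; p*ln(p) = 0.278351 * (-1.278872) = -0.355975
  p = 22/97 = 0.226804; ln(p) = -1.483669; p*ln(p) = 0.226804 * (-1.483669) = -0.336502
sum(p*ln(p)) = (-0.358662) + (-0.325563) + (-0.355975) + (-0.336502) = -1.376702
H' = -(-1.376702) = 1.376702 ≈ 1.3767

1.3767


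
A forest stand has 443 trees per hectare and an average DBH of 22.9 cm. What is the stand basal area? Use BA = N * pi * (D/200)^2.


(D/200)^2 = (22.9/200)^2 = 0.1145^2 = 0.01311025
Individual BA = 3.141593 * 0.01311025 = 0.0411871 m^2
Stand BA = 443 * 0.0411871 = 18.2459 ≈ 18.25 m^2/ha

18.25 m^2/ha


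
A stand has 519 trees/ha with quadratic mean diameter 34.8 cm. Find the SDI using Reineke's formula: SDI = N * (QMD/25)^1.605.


QMD/25 = 34.8/25 = 1.392
(1.392)^1.605 = exp(1.605 * ln(1.392)) = exp(1.605 * 0.330742) = exp(0.530841) = 1.70036
SDI = 519 * 1.70036 = 882.487 ≈ 882

882


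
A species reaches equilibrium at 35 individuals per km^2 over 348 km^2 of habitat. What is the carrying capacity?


K = 35 * 348 = 12180 individuals

12180 individuals


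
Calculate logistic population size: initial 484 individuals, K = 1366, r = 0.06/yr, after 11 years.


(K - N0)/N0 = (1366 - 484)/484 = 882/484 = 1.82231
r*t = 0.06 * 11 = 0.66; exp(-0.66) = 0.516851
1.82231 * 0.516851 = 0.941863
1 + 0.941863 = 1.94186
N = 1366 / 1.94186 = 703.449 ≈ 703

703


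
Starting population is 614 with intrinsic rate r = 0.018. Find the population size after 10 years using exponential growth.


r*t = 0.018 * 10 = 0.18
exp(0.18) = 1.19722
N = 614 * 1.19722 = 735.093 ≈ 735

735


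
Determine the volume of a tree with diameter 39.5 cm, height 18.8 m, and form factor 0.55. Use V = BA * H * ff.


(D/200)^2 = (39.5/200)^2 = 0.1975^2 = 0.03900625
BA = 3.141593 * 0.03900625 = 0.122542 m^2
V = 0.122542 * 18.8 * 0.55 = 1.26708 ≈ 1.267 m^3

1.267 m^3


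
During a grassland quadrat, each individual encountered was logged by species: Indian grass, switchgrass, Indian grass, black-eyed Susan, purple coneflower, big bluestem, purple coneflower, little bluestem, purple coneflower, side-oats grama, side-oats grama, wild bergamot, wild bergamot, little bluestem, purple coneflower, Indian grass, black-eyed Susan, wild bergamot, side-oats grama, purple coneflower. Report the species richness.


Total individuals logged = 20
Distinct species (count of individuals): Indian grass (3), switchgrass (1), black-eyed Susan (2), purple coneflower (5), big bluestem (1), little bluestem (2), side-oats grama (3), wild bergamot (3)
Species richness = number of distinct species = 8

8


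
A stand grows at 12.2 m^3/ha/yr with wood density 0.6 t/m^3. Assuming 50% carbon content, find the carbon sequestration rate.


C = 12.2 * 0.6 * 0.5 = 3.66 t C/ha/yr

3.66 t C/ha/yr


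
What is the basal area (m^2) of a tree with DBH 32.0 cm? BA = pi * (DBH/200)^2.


D/200 = 32.0/200 = 0.16 m
(D/200)^2 = 0.16^2 = 0.0256
BA = 3.141593 * 0.0256 = 0.0804248 ≈ 0.0804 m^2

0.0804 m^2


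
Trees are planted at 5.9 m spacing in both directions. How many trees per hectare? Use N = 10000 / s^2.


N = 10000 / 5.9^2 = 10000 / 34.81 = 287.274 ≈ 287 trees/ha

287 trees/ha


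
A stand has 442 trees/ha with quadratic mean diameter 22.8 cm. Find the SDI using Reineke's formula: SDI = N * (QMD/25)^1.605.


QMD/25 = 22.8/25 = 0.912
(0.912)^1.605 = exp(1.605 * ln(0.912)) = exp(1.605 * (-0.0921153)) = exp(-0.147845) = 0.862565
SDI = 442 * 0.862565 = 381.254 ≈ 381

381


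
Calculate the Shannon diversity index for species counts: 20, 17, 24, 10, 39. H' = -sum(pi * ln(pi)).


Total N = 20 + 17 + 24 + 10 + 39 = 110
Per-species terms:
  p = 20/110 = 0.181818; ln(p) = -1.704749; p*ln(p) = 0.181818 * (-1.704749) = -0.309954
  p = 17/110 = 0.154545; ln(p) = -1.867270; p*ln(p) = 0.154545 * (-1.867270) = -0.288577
  p = 24/110 = 0.218182; ln(p) = -1.522426; p*ln(p) = 0.218182 * (-1.522426) = -0.332166
  p = 10/110 = 0.090909; ln(p) = -2.397896; p*ln(p) = 0.090909 * (-2.397896) = -0.217990
  p = 39/110 = 0.354545; ln(p) = -1.036920; p*ln(p) = 0.354545 * (-1.036920) = -0.367635
sum(p*ln(p)) = (-0.309954) + (-0.288577) + (-0.332166) + (-0.217990) + (-0.367635) = -1.516322
H' = -(-1.516322) = 1.516322 ≈ 1.5163

1.5163


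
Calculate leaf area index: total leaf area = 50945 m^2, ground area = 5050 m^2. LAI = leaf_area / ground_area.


LAI = 50945 / 5050 = 10.0881 ≈ 10.09

10.09


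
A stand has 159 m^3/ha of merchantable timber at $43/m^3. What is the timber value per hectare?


Value = 159 * 43 = $6837/ha

$6837/ha


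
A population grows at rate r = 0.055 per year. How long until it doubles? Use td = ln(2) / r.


td = ln(2) / 0.055 = 0.693147 / 0.055 = 12.6027 ≈ 12.6 years

12.6 years


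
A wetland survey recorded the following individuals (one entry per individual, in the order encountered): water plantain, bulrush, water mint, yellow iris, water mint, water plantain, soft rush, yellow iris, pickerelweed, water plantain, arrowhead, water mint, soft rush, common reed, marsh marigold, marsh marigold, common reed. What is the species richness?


Total individuals logged = 17
Distinct species (count of individuals): water plantain (3), bulrush (1), water mint (3), yellow iris (2), soft rush (2), pickerelweed (1), arrowhead (1), common reed (2), marsh marigold (2)
Species richness = number of distinct species = 9

9


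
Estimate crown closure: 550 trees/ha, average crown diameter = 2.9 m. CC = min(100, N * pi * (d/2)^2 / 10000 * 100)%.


(d/2)^2 = (2.9/2)^2 = 1.45^2 = 2.1025
Crown area = 3.141593 * 2.1025 = 6.60520 m^2
N * area / 10000 * 100 = 550 * 6.60520 / 10000 * 100 = 36.3286
CC = min(100, 36.3286) = 36.3286 ≈ 36.3%

36.3%


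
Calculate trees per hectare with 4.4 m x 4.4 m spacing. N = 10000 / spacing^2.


N = 10000 / 4.4^2 = 10000 / 19.36 = 516.529 ≈ 517 trees/ha

517 trees/ha


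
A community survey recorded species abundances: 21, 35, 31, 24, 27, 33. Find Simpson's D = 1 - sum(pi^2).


Total N = 21 + 35 + 31 + 24 + 27 + 33 = 171
Per-species terms:
  p = 21/171 = 0.122807; p^2 = 0.122807^2 = 0.015082
  p = 35/171 = 0.204678; p^2 = 0.204678^2 = 0.041893
  p = 31/171 = 0.181287; p^2 = 0.181287^2 = 0.032865
  p = 24/171 = 0.140351; p^2 = 0.140351^2 = 0.019698
  p = 27/171 = 0.157895; p^2 = 0.157895^2 = 0.024931
  p = 33/171 = 0.192982; p^2 = 0.192982^2 = 0.037242
sum(p^2) = 0.015082 + 0.041893 + 0.032865 + 0.019698 + 0.024931 + 0.037242 = 0.171711
D = 1 - 0.171711 = 0.828289 ≈ 0.8283

0.8283


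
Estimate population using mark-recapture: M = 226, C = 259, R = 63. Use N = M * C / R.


N = M * C / R = 226 * 259 / 63 = 58534 / 63 = 929.11 ≈ 929

929 individuals


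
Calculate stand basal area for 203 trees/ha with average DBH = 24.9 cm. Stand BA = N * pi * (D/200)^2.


(D/200)^2 = (24.9/200)^2 = 0.1245^2 = 0.01550025
Individual BA = 3.141593 * 0.01550025 = 0.0486955 m^2
Stand BA = 203 * 0.0486955 = 9.88519 ≈ 9.89 m^2/ha

9.89 m^2/ha


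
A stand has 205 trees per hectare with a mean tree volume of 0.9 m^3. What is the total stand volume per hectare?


V_stand = 205 * 0.9 = 184.5 m^3/ha

184.5 m^3/ha


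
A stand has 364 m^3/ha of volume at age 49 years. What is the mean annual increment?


MAI = 364 / 49 = 7.4286 ≈ 7.43 m^3/ha/yr

7.43 m^3/ha/yr


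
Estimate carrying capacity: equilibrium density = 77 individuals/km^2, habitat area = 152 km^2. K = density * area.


K = 77 * 152 = 11704 individuals

11704 individuals


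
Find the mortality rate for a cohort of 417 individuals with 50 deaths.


Mortality rate = 50 / 417 = 0.119904 ≈ 0.1199

0.1199


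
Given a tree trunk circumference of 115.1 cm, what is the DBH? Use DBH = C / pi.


DBH = C / pi = 115.1 / 3.141593 = 36.6375 ≈ 36.64 cm

36.64 cm


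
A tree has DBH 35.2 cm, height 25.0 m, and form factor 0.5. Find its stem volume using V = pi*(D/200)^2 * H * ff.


(D/200)^2 = (35.2/200)^2 = 0.176^2 = 0.030976
BA = 3.141593 * 0.030976 = 0.0973140 m^2
V = 0.0973140 * 25.0 * 0.5 = 1.21643 ≈ 1.216 m^3

1.216 m^3


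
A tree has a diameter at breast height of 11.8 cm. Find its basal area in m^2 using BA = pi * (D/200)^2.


D/200 = 11.8/200 = 0.059 m
(D/200)^2 = 0.059^2 = 0.003481
BA = 3.141593 * 0.003481 = 0.0109359 ≈ 0.0109 m^2

0.0109 m^2


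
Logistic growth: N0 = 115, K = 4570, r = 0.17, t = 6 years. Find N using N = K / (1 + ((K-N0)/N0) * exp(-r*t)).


(K - N0)/N0 = (4570 - 115)/115 = 4455/115 = 38.7391
r*t = 0.17 * 6 = 1.02; exp(-1.02) = 0.360595
38.7391 * 0.360595 = 13.9691
1 + 13.9691 = 14.9691
N = 4570 / 14.9691 = 305.296 ≈ 305

305


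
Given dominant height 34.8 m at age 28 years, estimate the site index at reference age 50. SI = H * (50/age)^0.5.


50/28 = 1.78571
(1.78571)^0.5 = 1.33630
SI = 34.8 * 1.33630 = 46.5032 ≈ 46.5 m

46.5 m


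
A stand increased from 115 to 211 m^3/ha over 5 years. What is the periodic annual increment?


PAI = (V2 - V1) / period = (211 - 115) / 5 = 96 / 5 = 19.20 m^3/ha/yr

19.20 m^3/ha/yr


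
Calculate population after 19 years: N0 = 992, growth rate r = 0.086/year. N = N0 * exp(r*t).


r*t = 0.086 * 19 = 1.634
exp(1.634) = 5.12433
N = 992 * 5.12433 = 5083.34 ≈ 5083

5083


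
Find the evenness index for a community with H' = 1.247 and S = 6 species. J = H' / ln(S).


ln(6) = 1.79176
J = H' / ln(S) = 1.247 / 1.79176 = 0.695964 ≈ 0.6960

0.6960


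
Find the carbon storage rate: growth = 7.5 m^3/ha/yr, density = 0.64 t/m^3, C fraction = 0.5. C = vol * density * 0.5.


C = 7.5 * 0.64 * 0.5 = 2.40 t C/ha/yr

2.40 t C/ha/yr


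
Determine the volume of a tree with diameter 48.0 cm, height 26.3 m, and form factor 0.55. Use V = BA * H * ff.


(D/200)^2 = (48.0/200)^2 = 0.24^2 = 0.0576
BA = 3.141593 * 0.0576 = 0.180956 m^2
V = 0.180956 * 26.3 * 0.55 = 2.61753 ≈ 2.618 m^3

2.618 m^3


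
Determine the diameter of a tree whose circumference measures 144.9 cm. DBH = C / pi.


DBH = C / pi = 144.9 / 3.141593 = 46.1231 ≈ 46.12 cm

46.12 cm


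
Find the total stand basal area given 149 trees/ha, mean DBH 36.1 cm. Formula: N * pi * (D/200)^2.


(D/200)^2 = (36.1/200)^2 = 0.1805^2 = 0.03258025
Individual BA = 3.141593 * 0.03258025 = 0.102354 m^2
Stand BA = 149 * 0.102354 = 15.2507 ≈ 15.25 m^2/ha

15.25 m^2/ha


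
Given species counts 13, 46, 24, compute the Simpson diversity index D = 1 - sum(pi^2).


Total N = 13 + 46 + 24 = 83
Per-species terms:
  p = 13/83 = 0.156627; p^2 = 0.156627^2 = 0.024532
  p = 46/83 = 0.554217; p^2 = 0.554217^2 = 0.307156
  p = 24/83 = 0.289157; p^2 = 0.289157^2 = 0.083612
sum(p^2) = 0.024532 + 0.307156 + 0.083612 = 0.415300
D = 1 - 0.415300 = 0.584700 ≈ 0.5847

0.5847


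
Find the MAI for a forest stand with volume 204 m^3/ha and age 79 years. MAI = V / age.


MAI = 204 / 79 = 2.5823 ≈ 2.58 m^3/ha/yr

2.58 m^3/ha/yr


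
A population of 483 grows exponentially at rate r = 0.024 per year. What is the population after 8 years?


r*t = 0.024 * 8 = 0.192
exp(0.192) = 1.21167
N = 483 * 1.21167 = 585.237 ≈ 585

585


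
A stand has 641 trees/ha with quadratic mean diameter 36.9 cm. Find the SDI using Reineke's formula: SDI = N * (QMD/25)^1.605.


QMD/25 = 36.9/25 = 1.476
(1.476)^1.605 = exp(1.605 * ln(1.476)) = exp(1.605 * 0.389336) = exp(0.624884) = 1.86803
SDI = 641 * 1.86803 = 1197.41 ≈ 1197

1197


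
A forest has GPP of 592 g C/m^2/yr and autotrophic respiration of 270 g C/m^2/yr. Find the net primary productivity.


NPP = GPP - Ra = 592 - 270 = 322 g C/m^2/yr

322 g C/m^2/yr


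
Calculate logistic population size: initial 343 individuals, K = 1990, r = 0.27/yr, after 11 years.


(K - N0)/N0 = (1990 - 343)/343 = 1647/343 = 4.80175
r*t = 0.27 * 11 = 2.97; exp(-2.97) = 0.0513033
4.80175 * 0.0513033 = 0.246346
1 + 0.246346 = 1.24635
N = 1990 / 1.24635 = 1596.66 ≈ 1597

1597


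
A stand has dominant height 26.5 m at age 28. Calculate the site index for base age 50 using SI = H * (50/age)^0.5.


50/28 = 1.78571
(1.78571)^0.5 = 1.33630
SI = 26.5 * 1.33630 = 35.4120 ≈ 35.4 m

35.4 m


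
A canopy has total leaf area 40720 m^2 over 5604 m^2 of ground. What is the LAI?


LAI = 40720 / 5604 = 7.2662 ≈ 7.27

7.27


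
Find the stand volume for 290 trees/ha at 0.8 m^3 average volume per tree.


V_stand = 290 * 0.8 = 232.0 m^3/ha

232.0 m^3/ha


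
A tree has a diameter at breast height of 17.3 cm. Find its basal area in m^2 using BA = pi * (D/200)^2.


D/200 = 17.3/200 = 0.0865 m
(D/200)^2 = 0.0865^2 = 0.00748225
BA = 3.141593 * 0.00748225 = 0.0235062 ≈ 0.0235 m^2

0.0235 m^2


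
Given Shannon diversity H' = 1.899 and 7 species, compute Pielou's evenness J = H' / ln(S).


ln(7) = 1.94591
J = H' / ln(S) = 1.899 / 1.94591 = 0.975893 ≈ 0.9759

0.9759


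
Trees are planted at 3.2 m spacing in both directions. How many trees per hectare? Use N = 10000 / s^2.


N = 10000 / 3.2^2 = 10000 / 10.24 = 976.563 ≈ 977 trees/ha

977 trees/ha


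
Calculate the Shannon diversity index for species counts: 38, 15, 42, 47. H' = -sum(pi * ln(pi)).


Total N = 38 + 15 + 42 + 47 = 142
Per-species terms:
  p = 38/142 = 0.267606; ln(p) = -1.318240; p*ln(p) = 0.267606 * (-1.318240) = -0.352769
  p = 15/142 = 0.105634; ln(p) = -2.247775; p*ln(p) = 0.105634 * (-2.247775) = -0.237441
  p = 42/142 = 0.295775; ln(p) = -1.218156; p*ln(p) = 0.295775 * (-1.218156) = -0.360300
  p = 47/142 = 0.330986; ln(p) = -1.105679; p*ln(p) = 0.330986 * (-1.105679) = -0.365964
sum(p*ln(p)) = (-0.352769) + (-0.237441) + (-0.360300) + (-0.365964) = -1.316474
H' = -(-1.316474) = 1.316474 ≈ 1.3165

1.3165


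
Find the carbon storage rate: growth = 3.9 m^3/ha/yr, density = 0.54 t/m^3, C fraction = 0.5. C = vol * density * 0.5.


C = 3.9 * 0.54 * 0.5 = 1.053 ≈ 1.05 t C/ha/yr

1.05 t C/ha/yr


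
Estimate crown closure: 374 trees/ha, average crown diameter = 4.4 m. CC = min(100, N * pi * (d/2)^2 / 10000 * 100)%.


(d/2)^2 = (4.4/2)^2 = 2.2^2 = 4.84
Crown area = 3.141593 * 4.84 = 15.2053 m^2
N * area / 10000 * 100 = 374 * 15.2053 / 10000 * 100 = 56.8678
CC = min(100, 56.8678) = 56.8678 ≈ 56.9%

56.9%


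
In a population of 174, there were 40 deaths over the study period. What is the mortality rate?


Mortality rate = 40 / 174 = 0.229885 ≈ 0.2299

0.2299


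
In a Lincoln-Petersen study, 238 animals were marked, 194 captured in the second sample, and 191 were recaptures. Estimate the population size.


N = M * C / R = 238 * 194 / 191 = 46172 / 191 = 241.74 ≈ 242

242 individuals


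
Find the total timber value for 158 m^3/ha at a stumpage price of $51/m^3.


Value = 158 * 51 = $8058/ha

$8058/ha


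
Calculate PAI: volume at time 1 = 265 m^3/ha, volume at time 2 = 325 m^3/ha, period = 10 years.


PAI = (V2 - V1) / period = (325 - 265) / 10 = 60 / 10 = 6.00 m^3/ha/yr

6.00 m^3/ha/yr


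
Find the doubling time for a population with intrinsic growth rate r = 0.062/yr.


td = ln(2) / 0.062 = 0.693147 / 0.062 = 11.1798 ≈ 11.2 years

11.2 years


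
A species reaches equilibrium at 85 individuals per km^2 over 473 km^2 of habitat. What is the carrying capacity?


K = 85 * 473 = 40205 individuals

40205 individuals


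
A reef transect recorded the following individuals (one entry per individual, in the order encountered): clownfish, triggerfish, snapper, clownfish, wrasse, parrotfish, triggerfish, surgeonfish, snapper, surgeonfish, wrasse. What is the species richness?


Total individuals logged = 11
Distinct species (count of individuals): clownfish (2), triggerfish (2), snapper (2), wrasse (2), parrotfish (1), surgeonfish (2)
Species richness = number of distinct species = 6

6


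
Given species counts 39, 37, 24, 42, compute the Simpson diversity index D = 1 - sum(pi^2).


Total N = 39 + 37 + 24 + 42 = 142
Per-species terms:
  p = 39/142 = 0.274648; p^2 = 0.274648^2 = 0.075432
  p = 37/142 = 0.260563; p^2 = 0.260563^2 = 0.067893
  p = 24/142 = 0.169014; p^2 = 0.169014^2 = 0.028566
  p = 42/142 = 0.295775; p^2 = 0.295775^2 = 0.087483
sum(p^2) = 0.075432 + 0.067893 + 0.028566 + 0.087483 = 0.259374
D = 1 - 0.259374 = 0.740626 ≈ 0.7406

0.7406


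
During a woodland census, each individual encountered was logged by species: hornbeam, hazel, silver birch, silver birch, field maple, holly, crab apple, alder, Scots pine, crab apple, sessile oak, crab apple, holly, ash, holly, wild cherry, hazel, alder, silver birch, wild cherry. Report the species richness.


Total individuals logged = 20
Distinct species (count of individuals): hornbeam (1), hazel (2), silver birch (3), field maple (1), holly (3), crab apple (3), alder (2), Scots pine (1), sessile oak (1), ash (1), wild cherry (2)
Species richness = number of distinct species = 11

11


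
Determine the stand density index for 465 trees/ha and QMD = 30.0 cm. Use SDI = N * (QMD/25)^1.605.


QMD/25 = 30.0/25 = 1.2
(1.2)^1.605 = exp(1.605 * ln(1.2)) = exp(1.605 * 0.182322) = exp(0.292627) = 1.33994
SDI = 465 * 1.33994 = 623.072 ≈ 623

623


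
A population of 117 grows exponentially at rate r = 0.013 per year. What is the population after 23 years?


r*t = 0.013 * 23 = 0.299
exp(0.299) = 1.34851
N = 117 * 1.34851 = 157.776 ≈ 158

158


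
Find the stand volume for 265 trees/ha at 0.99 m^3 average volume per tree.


V_stand = 265 * 0.99 = 262.35 ≈ 262.4 m^3/ha

262.4 m^3/ha


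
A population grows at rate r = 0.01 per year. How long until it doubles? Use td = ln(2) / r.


td = ln(2) / 0.01 = 0.693147 / 0.01 = 69.3147 ≈ 69.3 years

69.3 years


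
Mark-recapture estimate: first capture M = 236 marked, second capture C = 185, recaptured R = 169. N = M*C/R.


N = M * C / R = 236 * 185 / 169 = 43660 / 169 = 258.34 ≈ 258

258 individuals


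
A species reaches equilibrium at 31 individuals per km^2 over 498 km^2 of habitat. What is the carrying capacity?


K = 31 * 498 = 15438 individuals

15438 individuals


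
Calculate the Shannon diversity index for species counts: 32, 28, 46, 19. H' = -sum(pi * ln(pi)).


Total N = 32 + 28 + 46 + 19 = 125
Per-species terms:
  p = 32/125 = 0.256000; ln(p) = -1.362578; p*ln(p) = 0.256000 * (-1.362578) = -0.348820
  p = 28/125 = 0.224000; ln(p) = -1.496109; p*ln(p) = 0.224000 * (-1.496109) = -0.335128
  p = 46/125 = 0.368000; ln(p) = -0.999672; p*ln(p) = 0.368000 * (-0.999672) = -0.367879
  p = 19/125 = 0.152000; ln(p) = -1.883875; p*ln(p) = 0.152000 * (-1.883875) = -0.286349
sum(p*ln(p)) = (-0.348820) + (-0.335128) + (-0.367879) + (-0.286349) = -1.338176
H' = -(-1.338176) = 1.338176 ≈ 1.3382

1.3382


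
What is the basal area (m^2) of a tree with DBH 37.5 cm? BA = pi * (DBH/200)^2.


D/200 = 37.5/200 = 0.1875 m
(D/200)^2 = 0.1875^2 = 0.03515625
BA = 3.141593 * 0.03515625 = 0.110447 ≈ 0.1104 m^2

0.1104 m^2


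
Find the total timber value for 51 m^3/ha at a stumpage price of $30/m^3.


Value = 51 * 30 = $1530/ha

$1530/ha


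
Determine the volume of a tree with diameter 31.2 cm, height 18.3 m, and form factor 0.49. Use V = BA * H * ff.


(D/200)^2 = (31.2/200)^2 = 0.156^2 = 0.024336
BA = 3.141593 * 0.024336 = 0.0764538 m^2
V = 0.0764538 * 18.3 * 0.49 = 0.685561 ≈ 0.686 m^3

0.686 m^3


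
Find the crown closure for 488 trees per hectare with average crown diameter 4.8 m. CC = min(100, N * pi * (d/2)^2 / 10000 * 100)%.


(d/2)^2 = (4.8/2)^2 = 2.4^2 = 5.76
Crown area = 3.141593 * 5.76 = 18.0956 m^2
N * area / 10000 * 100 = 488 * 18.0956 / 10000 * 100 = 88.3065
CC = min(100, 88.3065) = 88.3065 ≈ 88.3%

88.3%


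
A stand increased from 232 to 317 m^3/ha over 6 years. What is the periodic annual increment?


PAI = (V2 - V1) / period = (317 - 232) / 6 = 85 / 6 = 14.1667 ≈ 14.17 m^3/ha/yr

14.17 m^3/ha/yr


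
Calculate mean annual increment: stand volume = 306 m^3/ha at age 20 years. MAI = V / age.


MAI = 306 / 20 = 15.30 m^3/ha/yr

15.30 m^3/ha/yr


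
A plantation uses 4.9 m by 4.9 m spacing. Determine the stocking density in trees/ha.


N = 10000 / 4.9^2 = 10000 / 24.01 = 416.493 ≈ 416 trees/ha

416 trees/ha


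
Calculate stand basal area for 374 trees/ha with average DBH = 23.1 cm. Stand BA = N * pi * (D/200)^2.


(D/200)^2 = (23.1/200)^2 = 0.1155^2 = 0.01334025
Individual BA = 3.141593 * 0.01334025 = 0.0419096 m^2
Stand BA = 374 * 0.0419096 = 15.6742 ≈ 15.67 m^2/ha

15.67 m^2/ha


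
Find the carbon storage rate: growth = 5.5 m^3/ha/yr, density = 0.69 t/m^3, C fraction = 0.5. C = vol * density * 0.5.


C = 5.5 * 0.69 * 0.5 = 1.8975 ≈ 1.90 t C/ha/yr

1.90 t C/ha/yr


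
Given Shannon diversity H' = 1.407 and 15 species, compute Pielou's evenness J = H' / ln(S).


ln(15) = 2.70805
J = H' / ln(S) = 1.407 / 2.70805 = 0.519562 ≈ 0.5196

0.5196
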